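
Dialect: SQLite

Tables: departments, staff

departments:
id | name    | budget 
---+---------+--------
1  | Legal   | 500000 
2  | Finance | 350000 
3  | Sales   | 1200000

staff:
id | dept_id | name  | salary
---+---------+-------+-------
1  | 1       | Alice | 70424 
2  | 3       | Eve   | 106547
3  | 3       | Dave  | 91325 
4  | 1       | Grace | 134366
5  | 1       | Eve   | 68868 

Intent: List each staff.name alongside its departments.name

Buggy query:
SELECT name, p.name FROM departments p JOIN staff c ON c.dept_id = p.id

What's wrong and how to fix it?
Bug: Both tables have a 'name' column; the unqualified reference is ambiguous

Fix: Qualify the column with its table alias (c.name)

Corrected query:
SELECT c.name, p.name FROM departments p JOIN staff c ON c.dept_id = p.id

Result:
name  | name 
------+------
Alice | Legal
Eve   | Sales
Dave  | Sales
Grace | Legal
Eve   | Legal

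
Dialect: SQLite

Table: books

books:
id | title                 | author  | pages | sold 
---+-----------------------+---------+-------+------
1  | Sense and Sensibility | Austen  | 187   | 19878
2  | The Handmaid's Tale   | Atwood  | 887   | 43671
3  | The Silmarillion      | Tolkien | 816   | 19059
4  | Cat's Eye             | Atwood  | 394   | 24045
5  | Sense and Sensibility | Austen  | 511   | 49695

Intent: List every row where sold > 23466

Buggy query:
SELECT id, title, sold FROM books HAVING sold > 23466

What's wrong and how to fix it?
Bug: HAVING filters the output of aggregation, but this query has no GROUP BY and no aggregate functions, so SQLite rejects it (HAVING clause on a non-aggregate query); the condition here is per row

Fix: Use WHERE for row-level filtering

Corrected query:
SELECT id, title, sold FROM books WHERE sold > 23466

Result:
id | title                 | sold 
---+-----------------------+------
2  | The Handmaid's Tale   | 43671
4  | Cat's Eye             | 24045
5  | Sense and Sensibility | 49695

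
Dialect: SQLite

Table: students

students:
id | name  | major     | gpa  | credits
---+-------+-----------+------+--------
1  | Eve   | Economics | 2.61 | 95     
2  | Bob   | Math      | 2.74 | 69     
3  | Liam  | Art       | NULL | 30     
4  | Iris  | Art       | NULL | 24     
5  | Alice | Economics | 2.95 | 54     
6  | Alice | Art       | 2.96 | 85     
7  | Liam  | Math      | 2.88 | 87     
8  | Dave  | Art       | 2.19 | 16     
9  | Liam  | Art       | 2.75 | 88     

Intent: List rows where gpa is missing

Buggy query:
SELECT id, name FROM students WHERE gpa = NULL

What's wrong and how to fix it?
Bug: Comparing to NULL with '=' never matches; NULL = NULL is unknown, not true

Fix: Use IS NULL to test for NULL

Corrected query:
SELECT id, name FROM students WHERE gpa IS NULL

Result:
id | name
---+-----
3  | Liam
4  | Iris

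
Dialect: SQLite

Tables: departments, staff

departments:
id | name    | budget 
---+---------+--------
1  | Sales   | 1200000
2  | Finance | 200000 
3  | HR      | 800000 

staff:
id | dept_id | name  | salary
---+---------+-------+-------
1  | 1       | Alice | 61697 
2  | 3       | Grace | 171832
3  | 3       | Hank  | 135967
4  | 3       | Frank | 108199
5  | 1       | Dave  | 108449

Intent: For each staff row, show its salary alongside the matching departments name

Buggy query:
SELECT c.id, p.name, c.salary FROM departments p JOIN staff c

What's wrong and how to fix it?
Bug: JOIN with no ON clause produces a cartesian product; every staff row pairs with every departments row

Fix: Specify the join condition linking the foreign key to the parent id

Corrected query:
SELECT c.id, p.name, c.salary FROM departments p JOIN staff c ON c.dept_id = p.id

Result:
id | name  | salary
---+-------+-------
1  | Sales | 61697 
2  | HR    | 171832
3  | HR    | 135967
4  | HR    | 108199
5  | Sales | 108449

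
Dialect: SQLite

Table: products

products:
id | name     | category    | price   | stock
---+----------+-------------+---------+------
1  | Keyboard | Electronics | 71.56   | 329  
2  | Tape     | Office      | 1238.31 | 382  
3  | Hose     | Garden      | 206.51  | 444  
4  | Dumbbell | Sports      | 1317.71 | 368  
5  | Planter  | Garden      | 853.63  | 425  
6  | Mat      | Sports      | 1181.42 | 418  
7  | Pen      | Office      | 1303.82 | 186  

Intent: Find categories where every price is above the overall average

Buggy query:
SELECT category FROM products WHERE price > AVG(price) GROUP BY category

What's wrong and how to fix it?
Bug: WHERE evaluates per row before aggregation, so AVG() is unavailable

Fix: Use a subquery for AVG and a HAVING MIN(...) filter so the condition holds for every row in the group

Corrected query:
SELECT category FROM products GROUP BY category HAVING MIN(price) > (SELECT AVG(price) FROM products)

Result:
category
--------
Office  
Sports  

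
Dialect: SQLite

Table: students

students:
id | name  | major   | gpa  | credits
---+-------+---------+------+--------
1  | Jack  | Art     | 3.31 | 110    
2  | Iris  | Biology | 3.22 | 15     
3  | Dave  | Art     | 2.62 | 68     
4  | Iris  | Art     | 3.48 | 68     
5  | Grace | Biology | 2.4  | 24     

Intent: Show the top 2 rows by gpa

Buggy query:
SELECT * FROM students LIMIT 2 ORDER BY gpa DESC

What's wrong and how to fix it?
Bug: LIMIT must come after ORDER BY

Fix: Sort with ORDER BY, then apply LIMIT

Corrected query:
SELECT * FROM students ORDER BY gpa DESC LIMIT 2

Result:
id | name | major | gpa  | credits
---+------+-------+------+--------
4  | Iris | Art   | 3.48 | 68     
1  | Jack | Art   | 3.31 | 110    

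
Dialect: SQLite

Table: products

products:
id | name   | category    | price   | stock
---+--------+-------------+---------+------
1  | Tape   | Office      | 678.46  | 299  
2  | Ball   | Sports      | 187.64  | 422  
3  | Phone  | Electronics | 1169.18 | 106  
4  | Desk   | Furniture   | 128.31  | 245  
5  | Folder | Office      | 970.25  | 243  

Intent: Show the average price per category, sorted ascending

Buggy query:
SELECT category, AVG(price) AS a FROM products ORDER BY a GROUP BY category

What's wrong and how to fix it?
Bug: ORDER BY appears before GROUP BY; SQL clause order requires GROUP BY first

Fix: Reorder: SELECT … FROM … GROUP BY … ORDER BY …

Corrected query:
SELECT category, AVG(price) AS a FROM products GROUP BY category ORDER BY a

Result:
category    | a      
------------+--------
Furniture   | 128.31 
Sports      | 187.64 
Office      | 824.355
Electronics | 1169.18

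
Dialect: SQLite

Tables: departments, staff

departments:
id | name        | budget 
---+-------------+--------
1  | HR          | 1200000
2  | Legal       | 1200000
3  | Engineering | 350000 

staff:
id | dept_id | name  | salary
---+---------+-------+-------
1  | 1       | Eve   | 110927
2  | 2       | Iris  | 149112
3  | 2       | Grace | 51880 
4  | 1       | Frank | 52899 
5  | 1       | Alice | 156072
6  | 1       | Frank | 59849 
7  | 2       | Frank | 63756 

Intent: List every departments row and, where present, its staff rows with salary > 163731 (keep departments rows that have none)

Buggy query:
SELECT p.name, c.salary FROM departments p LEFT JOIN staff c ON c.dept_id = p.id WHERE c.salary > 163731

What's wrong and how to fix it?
Bug: A WHERE condition on the right-hand table after LEFT JOIN drops unmatched parents

Fix: Put 'c.salary > 163731' in the JOIN's ON clause instead of WHERE

Corrected query:
SELECT p.name, c.salary FROM departments p LEFT JOIN staff c ON c.dept_id = p.id AND c.salary > 163731

Result:
name        | salary
------------+-------
HR          | NULL  
Legal       | NULL  
Engineering | NULL  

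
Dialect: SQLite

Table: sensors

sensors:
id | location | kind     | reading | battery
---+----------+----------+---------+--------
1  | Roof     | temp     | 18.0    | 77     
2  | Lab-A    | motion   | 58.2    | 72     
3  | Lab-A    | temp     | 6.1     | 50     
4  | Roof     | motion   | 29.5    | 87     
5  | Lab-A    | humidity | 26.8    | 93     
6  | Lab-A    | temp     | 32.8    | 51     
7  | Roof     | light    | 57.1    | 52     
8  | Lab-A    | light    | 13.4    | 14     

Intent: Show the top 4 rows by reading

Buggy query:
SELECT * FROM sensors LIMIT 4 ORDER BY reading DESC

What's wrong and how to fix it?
Bug: ORDER BY cannot follow LIMIT; LIMIT is the final clause

Fix: Sort with ORDER BY, then apply LIMIT

Corrected query:
SELECT * FROM sensors ORDER BY reading DESC LIMIT 4

Result:
id | location | kind   | reading | battery
---+----------+--------+---------+--------
2  | Lab-A    | motion | 58.2    | 72     
7  | Roof     | light  | 57.1    | 52     
6  | Lab-A    | temp   | 32.8    | 51     
4  | Roof     | motion | 29.5    | 87     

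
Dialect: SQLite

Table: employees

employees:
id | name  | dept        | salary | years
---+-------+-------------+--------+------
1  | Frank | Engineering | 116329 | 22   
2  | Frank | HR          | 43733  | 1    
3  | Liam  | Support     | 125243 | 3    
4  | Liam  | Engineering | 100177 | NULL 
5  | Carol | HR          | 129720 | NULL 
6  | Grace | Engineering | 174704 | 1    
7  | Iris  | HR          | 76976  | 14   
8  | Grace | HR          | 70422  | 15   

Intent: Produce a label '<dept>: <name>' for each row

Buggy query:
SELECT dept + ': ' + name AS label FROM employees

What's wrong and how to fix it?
Bug: '+' is numeric addition; on text columns SQLite converts them to 0 instead of concatenating

Fix: Replace + with || to concatenate text

Corrected query:
SELECT dept || ': ' || name AS label FROM employees

Result:
label             
------------------
Engineering: Frank
HR: Frank         
Support: Liam     
Engineering: Liam 
HR: Carol         
Engineering: Grace
HR: Iris          
HR: Grace         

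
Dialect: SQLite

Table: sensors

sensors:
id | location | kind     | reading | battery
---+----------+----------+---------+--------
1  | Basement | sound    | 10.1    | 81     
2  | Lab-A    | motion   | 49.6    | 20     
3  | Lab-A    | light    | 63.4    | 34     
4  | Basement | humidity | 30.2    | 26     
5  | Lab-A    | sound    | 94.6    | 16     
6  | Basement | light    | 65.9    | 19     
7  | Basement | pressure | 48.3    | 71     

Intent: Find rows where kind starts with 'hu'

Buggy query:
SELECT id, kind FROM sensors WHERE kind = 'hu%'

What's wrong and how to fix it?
Bug: '=' compares the literal string including the % character; pattern matching needs LIKE

Fix: Use LIKE for wildcard pattern matching

Corrected query:
SELECT id, kind FROM sensors WHERE kind LIKE 'hu%'

Result:
id | kind    
---+---------
4  | humidity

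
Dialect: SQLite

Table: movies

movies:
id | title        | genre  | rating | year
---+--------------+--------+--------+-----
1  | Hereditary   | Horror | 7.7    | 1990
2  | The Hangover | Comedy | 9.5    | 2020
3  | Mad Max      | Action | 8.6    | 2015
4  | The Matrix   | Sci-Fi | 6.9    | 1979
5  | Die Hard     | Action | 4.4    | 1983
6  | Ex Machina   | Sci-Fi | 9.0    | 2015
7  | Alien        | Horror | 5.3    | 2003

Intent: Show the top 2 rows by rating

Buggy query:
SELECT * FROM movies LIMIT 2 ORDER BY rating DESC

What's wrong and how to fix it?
Bug: LIMIT must come after ORDER BY

Fix: Sort with ORDER BY, then apply LIMIT

Corrected query:
SELECT * FROM movies ORDER BY rating DESC LIMIT 2

Result:
id | title        | genre  | rating | year
---+--------------+--------+--------+-----
2  | The Hangover | Comedy | 9.5    | 2020
6  | Ex Machina   | Sci-Fi | 9      | 2015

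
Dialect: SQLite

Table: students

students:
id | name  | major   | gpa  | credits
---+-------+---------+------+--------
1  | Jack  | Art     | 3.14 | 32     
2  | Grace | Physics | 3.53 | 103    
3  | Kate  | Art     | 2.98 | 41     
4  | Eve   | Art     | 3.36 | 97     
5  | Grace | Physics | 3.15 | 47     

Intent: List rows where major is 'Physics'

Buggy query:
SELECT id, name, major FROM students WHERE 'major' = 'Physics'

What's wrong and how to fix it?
Bug: Single quotes denote string literals in SQL; the column name is being compared as a constant string

Fix: Remove the quotes around the column name (or use double quotes for an identifier)

Corrected query:
SELECT id, name, major FROM students WHERE major = 'Physics'

Result:
id | name  | major  
---+-------+--------
2  | Grace | Physics
5  | Grace | Physics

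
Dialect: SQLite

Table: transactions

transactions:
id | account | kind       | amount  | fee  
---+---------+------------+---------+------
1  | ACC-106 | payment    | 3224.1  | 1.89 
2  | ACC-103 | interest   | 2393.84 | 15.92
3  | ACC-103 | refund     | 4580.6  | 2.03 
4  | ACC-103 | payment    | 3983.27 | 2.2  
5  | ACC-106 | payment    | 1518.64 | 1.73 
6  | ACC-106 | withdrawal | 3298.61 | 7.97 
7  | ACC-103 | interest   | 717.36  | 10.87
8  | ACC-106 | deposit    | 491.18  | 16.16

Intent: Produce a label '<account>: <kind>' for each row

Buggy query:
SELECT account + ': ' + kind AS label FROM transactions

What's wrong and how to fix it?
Bug: '+' is numeric addition; on text columns SQLite converts them to 0 instead of concatenating

Fix: Replace + with || to concatenate text

Corrected query:
SELECT account || ': ' || kind AS label FROM transactions

Result:
label              
-------------------
ACC-106: payment   
ACC-103: interest  
ACC-103: refund    
ACC-103: payment   
ACC-106: payment   
ACC-106: withdrawal
ACC-103: interest  
ACC-106: deposit   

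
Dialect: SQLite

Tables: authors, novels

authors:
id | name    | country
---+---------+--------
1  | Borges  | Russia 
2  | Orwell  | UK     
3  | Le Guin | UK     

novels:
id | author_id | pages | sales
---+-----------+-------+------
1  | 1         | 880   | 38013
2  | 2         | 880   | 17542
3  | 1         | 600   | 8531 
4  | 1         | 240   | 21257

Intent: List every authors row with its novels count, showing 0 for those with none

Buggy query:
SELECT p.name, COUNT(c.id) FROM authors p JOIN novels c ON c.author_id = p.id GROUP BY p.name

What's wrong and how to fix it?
Bug: An inner join excludes parents with zero children

Fix: Use LEFT JOIN so parents without children still appear (COUNT(c.id) gives 0)

Corrected query:
SELECT p.name, COUNT(c.id) FROM authors p LEFT JOIN novels c ON c.author_id = p.id GROUP BY p.name

Result:
name    | COUNT(c.id)
--------+------------
Borges  | 3          
Le Guin | 0          
Orwell  | 1          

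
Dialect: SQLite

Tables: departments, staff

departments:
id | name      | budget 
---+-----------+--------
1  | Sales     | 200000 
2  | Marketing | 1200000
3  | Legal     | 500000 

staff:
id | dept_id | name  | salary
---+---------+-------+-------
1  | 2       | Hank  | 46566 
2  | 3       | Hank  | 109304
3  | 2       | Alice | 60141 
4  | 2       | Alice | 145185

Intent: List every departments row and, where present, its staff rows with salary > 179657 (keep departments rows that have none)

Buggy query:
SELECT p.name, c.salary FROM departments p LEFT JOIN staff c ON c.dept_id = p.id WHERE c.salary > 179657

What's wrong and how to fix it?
Bug: Filtering c.salary in WHERE discards the NULL rows produced by LEFT JOIN, turning it into an inner join

Fix: Move the right-table condition into the ON clause so unmatched parents are kept

Corrected query:
SELECT p.name, c.salary FROM departments p LEFT JOIN staff c ON c.dept_id = p.id AND c.salary > 179657

Result:
name      | salary
----------+-------
Sales     | NULL  
Marketing | NULL  
Legal     | NULL  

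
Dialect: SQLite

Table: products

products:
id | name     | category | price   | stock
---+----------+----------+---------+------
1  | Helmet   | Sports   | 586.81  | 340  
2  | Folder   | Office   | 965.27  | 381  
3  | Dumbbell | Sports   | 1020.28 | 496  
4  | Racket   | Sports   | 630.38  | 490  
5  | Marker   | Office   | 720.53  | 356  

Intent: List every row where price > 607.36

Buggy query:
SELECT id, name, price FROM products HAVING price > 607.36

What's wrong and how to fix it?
Bug: This is a non-aggregate query (no GROUP BY, no aggregates), so in SQLite the HAVING clause is invalid here; a row-level condition belongs in WHERE

Fix: Use WHERE for row-level filtering

Corrected query:
SELECT id, name, price FROM products WHERE price > 607.36

Result:
id | name     | price  
---+----------+--------
2  | Folder   | 965.27 
3  | Dumbbell | 1020.28
4  | Racket   | 630.38 
5  | Marker   | 720.53 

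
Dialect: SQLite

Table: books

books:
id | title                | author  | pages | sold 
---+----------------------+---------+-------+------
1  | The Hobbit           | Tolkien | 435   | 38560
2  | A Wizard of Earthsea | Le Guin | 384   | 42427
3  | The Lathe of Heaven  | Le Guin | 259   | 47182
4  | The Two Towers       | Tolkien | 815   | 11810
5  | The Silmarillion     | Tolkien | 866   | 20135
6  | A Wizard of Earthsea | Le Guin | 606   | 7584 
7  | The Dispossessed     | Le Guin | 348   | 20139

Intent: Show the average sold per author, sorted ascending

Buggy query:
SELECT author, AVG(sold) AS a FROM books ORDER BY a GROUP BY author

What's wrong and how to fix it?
Bug: ORDER BY appears before GROUP BY; SQL clause order requires GROUP BY first

Fix: Reorder: SELECT … FROM … GROUP BY … ORDER BY …

Corrected query:
SELECT author, AVG(sold) AS a FROM books GROUP BY author ORDER BY a

Result:
author  | a           
--------+-------------
Tolkien | 23501.666667
Le Guin | 29333       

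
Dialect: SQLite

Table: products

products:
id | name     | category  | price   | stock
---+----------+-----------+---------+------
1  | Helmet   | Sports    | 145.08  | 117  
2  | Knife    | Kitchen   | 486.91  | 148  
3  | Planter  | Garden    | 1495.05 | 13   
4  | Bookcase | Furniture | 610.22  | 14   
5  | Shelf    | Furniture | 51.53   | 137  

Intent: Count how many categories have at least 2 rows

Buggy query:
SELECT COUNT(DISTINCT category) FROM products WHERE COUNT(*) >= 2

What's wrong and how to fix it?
Bug: WHERE filters individual rows, not groups, so a group-level COUNT is invalid there

Fix: Group first with HAVING COUNT(*) >= 2, then COUNT the resulting groups

Corrected query:
SELECT COUNT(*) FROM (SELECT category FROM products GROUP BY category HAVING COUNT(*) >= 2)

Result:
COUNT(*)
--------
1       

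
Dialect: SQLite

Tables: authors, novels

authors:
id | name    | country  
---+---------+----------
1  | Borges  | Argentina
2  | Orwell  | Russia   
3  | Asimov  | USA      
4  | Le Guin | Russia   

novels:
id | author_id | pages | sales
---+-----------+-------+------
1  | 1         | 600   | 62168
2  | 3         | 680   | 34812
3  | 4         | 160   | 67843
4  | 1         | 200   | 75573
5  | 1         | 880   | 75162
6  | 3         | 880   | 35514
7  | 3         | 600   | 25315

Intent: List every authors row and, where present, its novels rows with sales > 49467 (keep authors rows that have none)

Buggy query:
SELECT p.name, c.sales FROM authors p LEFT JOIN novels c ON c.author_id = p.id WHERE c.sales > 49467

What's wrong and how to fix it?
Bug: Filtering c.sales in WHERE discards the NULL rows produced by LEFT JOIN, turning it into an inner join

Fix: Move the right-table condition into the ON clause so unmatched parents are kept

Corrected query:
SELECT p.name, c.sales FROM authors p LEFT JOIN novels c ON c.author_id = p.id AND c.sales > 49467

Result:
name    | sales
--------+------
Borges  | 62168
Borges  | 75162
Borges  | 75573
Orwell  | NULL 
Asimov  | NULL 
Le Guin | 67843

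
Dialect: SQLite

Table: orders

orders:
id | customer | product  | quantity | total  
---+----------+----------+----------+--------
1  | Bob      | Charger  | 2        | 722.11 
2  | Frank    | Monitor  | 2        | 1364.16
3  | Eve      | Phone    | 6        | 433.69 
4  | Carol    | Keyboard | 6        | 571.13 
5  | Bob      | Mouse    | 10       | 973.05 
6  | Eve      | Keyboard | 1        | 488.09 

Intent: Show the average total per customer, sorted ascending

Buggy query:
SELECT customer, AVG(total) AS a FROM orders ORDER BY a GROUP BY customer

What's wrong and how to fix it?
Bug: GROUP BY must precede ORDER BY

Fix: Reorder: SELECT … FROM … GROUP BY … ORDER BY …

Corrected query:
SELECT customer, AVG(total) AS a FROM orders GROUP BY customer ORDER BY a

Result:
customer | a      
---------+--------
Eve      | 460.89 
Carol    | 571.13 
Bob      | 847.58 
Frank    | 1364.16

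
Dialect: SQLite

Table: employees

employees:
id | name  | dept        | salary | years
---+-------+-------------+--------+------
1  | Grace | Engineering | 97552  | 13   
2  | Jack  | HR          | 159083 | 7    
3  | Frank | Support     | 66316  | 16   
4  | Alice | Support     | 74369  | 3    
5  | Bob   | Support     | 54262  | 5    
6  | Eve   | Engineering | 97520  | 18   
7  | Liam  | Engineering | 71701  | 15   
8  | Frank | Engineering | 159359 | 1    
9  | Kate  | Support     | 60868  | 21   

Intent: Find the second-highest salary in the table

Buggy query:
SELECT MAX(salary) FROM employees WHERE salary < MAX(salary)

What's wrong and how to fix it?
Bug: The inner MAX is an aggregate inside WHERE, which is not allowed

Fix: Put the inner MAX in a scalar subquery

Corrected query:
SELECT MAX(salary) FROM employees WHERE salary < (SELECT MAX(salary) FROM employees)

Result:
MAX(salary)
-----------
159083     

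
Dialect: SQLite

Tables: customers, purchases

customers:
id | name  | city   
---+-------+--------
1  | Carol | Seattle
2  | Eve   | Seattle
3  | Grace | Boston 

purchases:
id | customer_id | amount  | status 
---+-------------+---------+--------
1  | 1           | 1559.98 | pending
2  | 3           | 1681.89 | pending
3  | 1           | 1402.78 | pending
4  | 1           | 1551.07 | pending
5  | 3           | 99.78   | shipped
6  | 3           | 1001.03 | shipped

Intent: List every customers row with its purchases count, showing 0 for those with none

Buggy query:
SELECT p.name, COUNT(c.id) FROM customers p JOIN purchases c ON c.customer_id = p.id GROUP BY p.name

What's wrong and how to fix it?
Bug: INNER JOIN drops customers rows that have no matching purchases rows

Fix: Switch to LEFT JOIN to retain unmatched parent rows

Corrected query:
SELECT p.name, COUNT(c.id) FROM customers p LEFT JOIN purchases c ON c.customer_id = p.id GROUP BY p.name

Result:
name  | COUNT(c.id)
------+------------
Carol | 3          
Eve   | 0          
Grace | 3          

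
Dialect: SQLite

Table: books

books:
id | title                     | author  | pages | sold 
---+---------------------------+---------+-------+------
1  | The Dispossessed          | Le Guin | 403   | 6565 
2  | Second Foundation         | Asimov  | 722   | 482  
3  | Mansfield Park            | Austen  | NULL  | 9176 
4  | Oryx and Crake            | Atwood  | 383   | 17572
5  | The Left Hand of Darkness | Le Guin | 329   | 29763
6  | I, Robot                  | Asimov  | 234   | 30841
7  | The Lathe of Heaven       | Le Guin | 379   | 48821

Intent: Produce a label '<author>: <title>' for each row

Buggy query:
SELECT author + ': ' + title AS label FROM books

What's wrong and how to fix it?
Bug: '+' is numeric addition; on text columns SQLite converts them to 0 instead of concatenating

Fix: Replace + with || to concatenate text

Corrected query:
SELECT author || ': ' || title AS label FROM books

Result:
label                             
----------------------------------
Le Guin: The Dispossessed         
Asimov: Second Foundation         
Austen: Mansfield Park            
Atwood: Oryx and Crake            
Le Guin: The Left Hand of Darkness
Asimov: I, Robot                  
Le Guin: The Lathe of Heaven      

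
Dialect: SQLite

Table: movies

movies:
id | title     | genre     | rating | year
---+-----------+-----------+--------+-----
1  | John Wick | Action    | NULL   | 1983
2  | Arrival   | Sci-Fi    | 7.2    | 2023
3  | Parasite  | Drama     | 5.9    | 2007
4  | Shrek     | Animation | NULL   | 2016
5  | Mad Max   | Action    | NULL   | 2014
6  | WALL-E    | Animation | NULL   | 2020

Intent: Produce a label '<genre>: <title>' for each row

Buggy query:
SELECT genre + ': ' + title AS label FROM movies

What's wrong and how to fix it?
Bug: SQLite uses || for string concatenation; + coerces text to numbers (yielding 0)

Fix: Use the || operator for string concatenation

Corrected query:
SELECT genre || ': ' || title AS label FROM movies

Result:
label            
-----------------
Action: John Wick
Sci-Fi: Arrival  
Drama: Parasite  
Animation: Shrek 
Action: Mad Max  
Animation: WALL-E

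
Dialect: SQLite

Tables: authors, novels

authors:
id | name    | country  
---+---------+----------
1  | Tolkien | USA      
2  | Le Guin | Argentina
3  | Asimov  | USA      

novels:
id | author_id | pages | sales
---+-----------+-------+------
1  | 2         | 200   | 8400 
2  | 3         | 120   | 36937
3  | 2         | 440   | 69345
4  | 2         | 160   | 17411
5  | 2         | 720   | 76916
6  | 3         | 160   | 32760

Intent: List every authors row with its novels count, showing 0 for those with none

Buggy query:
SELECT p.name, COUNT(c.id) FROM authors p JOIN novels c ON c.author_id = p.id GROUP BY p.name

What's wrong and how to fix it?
Bug: An inner join excludes parents with zero children

Fix: Use LEFT JOIN so parents without children still appear (COUNT(c.id) gives 0)

Corrected query:
SELECT p.name, COUNT(c.id) FROM authors p LEFT JOIN novels c ON c.author_id = p.id GROUP BY p.name

Result:
name    | COUNT(c.id)
--------+------------
Asimov  | 2          
Le Guin | 4          
Tolkien | 0          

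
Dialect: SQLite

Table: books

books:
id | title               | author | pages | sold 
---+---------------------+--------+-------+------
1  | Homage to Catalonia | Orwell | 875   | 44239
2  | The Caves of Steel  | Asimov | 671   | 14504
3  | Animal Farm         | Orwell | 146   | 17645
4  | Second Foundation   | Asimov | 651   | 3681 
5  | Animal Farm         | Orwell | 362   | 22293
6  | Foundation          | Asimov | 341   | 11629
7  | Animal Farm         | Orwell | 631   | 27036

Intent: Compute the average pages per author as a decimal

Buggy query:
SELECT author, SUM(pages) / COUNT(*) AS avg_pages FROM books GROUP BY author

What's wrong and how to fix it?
Bug: Both operands are integers, so '/' performs integer division and truncates

Fix: Multiply by 1.0 (or CAST to REAL) to force floating-point division

Corrected query:
SELECT author, SUM(pages) * 1.0 / COUNT(*) AS avg_pages FROM books GROUP BY author

Result:
author | avg_pages 
-------+-----------
Asimov | 554.333333
Orwell | 503.5     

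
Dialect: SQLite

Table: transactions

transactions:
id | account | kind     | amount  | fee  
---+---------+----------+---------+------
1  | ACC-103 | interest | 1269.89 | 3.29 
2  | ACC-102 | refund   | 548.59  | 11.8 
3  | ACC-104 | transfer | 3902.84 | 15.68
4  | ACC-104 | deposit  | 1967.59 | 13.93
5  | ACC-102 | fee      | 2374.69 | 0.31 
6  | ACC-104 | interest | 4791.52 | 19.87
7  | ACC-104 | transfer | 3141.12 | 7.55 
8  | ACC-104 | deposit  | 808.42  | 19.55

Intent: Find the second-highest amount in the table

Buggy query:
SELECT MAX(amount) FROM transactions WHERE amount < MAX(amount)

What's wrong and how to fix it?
Bug: The inner MAX is an aggregate inside WHERE, which is not allowed

Fix: Compute the overall MAX in a subquery, then take MAX of rows below it

Corrected query:
SELECT MAX(amount) FROM transactions WHERE amount < (SELECT MAX(amount) FROM transactions)

Result:
MAX(amount)
-----------
3902.84    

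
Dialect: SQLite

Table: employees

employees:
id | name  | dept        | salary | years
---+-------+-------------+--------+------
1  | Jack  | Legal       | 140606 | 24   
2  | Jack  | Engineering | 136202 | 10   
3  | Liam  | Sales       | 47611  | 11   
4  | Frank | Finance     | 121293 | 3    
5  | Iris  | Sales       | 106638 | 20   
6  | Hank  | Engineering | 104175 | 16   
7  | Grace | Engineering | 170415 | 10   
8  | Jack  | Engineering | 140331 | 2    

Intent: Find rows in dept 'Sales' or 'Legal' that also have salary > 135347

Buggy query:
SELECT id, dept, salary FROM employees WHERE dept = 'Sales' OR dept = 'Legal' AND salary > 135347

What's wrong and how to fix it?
Bug: AND binds tighter than OR, so this parses as dept = 'Sales' OR (dept = 'Legal' AND salary > 135347)

Fix: Group the OR with parentheses (or use IN), then AND the threshold

Corrected query:
SELECT id, dept, salary FROM employees WHERE (dept = 'Sales' OR dept = 'Legal') AND salary > 135347

Result:
id | dept  | salary
---+-------+-------
1  | Legal | 140606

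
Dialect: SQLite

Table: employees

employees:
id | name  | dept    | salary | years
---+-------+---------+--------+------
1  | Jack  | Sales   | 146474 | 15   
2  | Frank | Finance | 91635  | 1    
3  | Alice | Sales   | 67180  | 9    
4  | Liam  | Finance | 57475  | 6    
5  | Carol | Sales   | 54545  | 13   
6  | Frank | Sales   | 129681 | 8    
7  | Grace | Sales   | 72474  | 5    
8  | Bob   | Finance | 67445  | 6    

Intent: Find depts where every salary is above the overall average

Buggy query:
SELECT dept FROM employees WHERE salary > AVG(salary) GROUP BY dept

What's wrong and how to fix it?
Bug: WHERE evaluates per row before aggregation, so AVG() is unavailable

Fix: Compute the overall average in a scalar subquery and compare each group's MIN against it in HAVING

Corrected query:
SELECT dept FROM employees GROUP BY dept HAVING MIN(salary) > (SELECT AVG(salary) FROM employees)

Result:
(no rows)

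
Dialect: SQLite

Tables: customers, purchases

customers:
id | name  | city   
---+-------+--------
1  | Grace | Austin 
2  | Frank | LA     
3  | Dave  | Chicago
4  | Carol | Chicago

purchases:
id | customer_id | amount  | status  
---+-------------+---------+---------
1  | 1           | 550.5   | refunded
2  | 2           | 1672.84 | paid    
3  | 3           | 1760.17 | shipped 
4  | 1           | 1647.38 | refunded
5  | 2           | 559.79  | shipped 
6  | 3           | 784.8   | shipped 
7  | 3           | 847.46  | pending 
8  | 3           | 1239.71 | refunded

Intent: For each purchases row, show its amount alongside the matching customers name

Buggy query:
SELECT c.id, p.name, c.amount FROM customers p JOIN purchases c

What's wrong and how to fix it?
Bug: Missing join condition: each purchases row is matched to all customers rows instead of just its own

Fix: Add ON c.customer_id = p.id to the JOIN

Corrected query:
SELECT c.id, p.name, c.amount FROM customers p JOIN purchases c ON c.customer_id = p.id

Result:
id | name  | amount 
---+-------+--------
1  | Grace | 550.5  
2  | Frank | 1672.84
3  | Dave  | 1760.17
4  | Grace | 1647.38
5  | Frank | 559.79 
6  | Dave  | 784.8  
7  | Dave  | 847.46 
8  | Dave  | 1239.71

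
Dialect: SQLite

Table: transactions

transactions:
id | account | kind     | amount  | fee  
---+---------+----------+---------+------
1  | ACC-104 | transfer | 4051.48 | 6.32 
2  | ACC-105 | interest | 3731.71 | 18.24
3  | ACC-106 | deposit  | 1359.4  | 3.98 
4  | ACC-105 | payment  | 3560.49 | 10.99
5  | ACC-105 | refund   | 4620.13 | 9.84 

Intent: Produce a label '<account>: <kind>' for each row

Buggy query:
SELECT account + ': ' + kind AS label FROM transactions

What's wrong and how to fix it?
Bug: SQLite uses || for string concatenation; + coerces text to numbers (yielding 0)

Fix: Replace + with || to concatenate text

Corrected query:
SELECT account || ': ' || kind AS label FROM transactions

Result:
label            
-----------------
ACC-104: transfer
ACC-105: interest
ACC-106: deposit 
ACC-105: payment 
ACC-105: refund  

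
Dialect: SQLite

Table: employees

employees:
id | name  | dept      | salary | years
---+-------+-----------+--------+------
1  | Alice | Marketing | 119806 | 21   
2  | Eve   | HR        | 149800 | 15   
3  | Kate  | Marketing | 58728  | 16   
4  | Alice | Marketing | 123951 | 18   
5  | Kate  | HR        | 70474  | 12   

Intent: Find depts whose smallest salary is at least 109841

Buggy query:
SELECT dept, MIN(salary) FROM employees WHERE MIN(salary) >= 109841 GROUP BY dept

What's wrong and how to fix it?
Bug: MIN() in WHERE is a misuse of aggregate

Fix: Replace WHERE with HAVING after the GROUP BY

Corrected query:
SELECT dept, MIN(salary) FROM employees GROUP BY dept HAVING MIN(salary) >= 109841

Result:
(no rows)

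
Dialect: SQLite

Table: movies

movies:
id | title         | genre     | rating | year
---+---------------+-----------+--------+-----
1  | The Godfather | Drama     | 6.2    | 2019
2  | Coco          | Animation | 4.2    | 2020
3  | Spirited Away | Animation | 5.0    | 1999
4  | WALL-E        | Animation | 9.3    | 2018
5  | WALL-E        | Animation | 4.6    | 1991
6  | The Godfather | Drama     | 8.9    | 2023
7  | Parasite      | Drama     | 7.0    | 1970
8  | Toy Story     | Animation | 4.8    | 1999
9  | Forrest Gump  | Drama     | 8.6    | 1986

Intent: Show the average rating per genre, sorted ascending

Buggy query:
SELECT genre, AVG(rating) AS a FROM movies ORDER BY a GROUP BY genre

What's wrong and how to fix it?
Bug: GROUP BY must precede ORDER BY

Fix: Reorder: SELECT … FROM … GROUP BY … ORDER BY …

Corrected query:
SELECT genre, AVG(rating) AS a FROM movies GROUP BY genre ORDER BY a

Result:
genre     | a    
----------+------
Animation | 5.58 
Drama     | 7.675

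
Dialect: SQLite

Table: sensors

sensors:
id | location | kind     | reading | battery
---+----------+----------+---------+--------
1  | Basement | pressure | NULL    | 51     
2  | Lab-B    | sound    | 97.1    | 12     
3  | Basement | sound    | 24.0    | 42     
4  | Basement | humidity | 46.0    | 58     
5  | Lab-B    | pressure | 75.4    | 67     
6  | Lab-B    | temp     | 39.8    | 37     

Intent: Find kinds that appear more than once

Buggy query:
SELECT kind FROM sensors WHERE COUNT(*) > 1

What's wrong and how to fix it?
Bug: COUNT(*) is an aggregate and cannot be used in WHERE

Fix: Group first, then use HAVING for the count condition

Corrected query:
SELECT kind FROM sensors GROUP BY kind HAVING COUNT(*) > 1

Result:
kind    
--------
pressure
sound   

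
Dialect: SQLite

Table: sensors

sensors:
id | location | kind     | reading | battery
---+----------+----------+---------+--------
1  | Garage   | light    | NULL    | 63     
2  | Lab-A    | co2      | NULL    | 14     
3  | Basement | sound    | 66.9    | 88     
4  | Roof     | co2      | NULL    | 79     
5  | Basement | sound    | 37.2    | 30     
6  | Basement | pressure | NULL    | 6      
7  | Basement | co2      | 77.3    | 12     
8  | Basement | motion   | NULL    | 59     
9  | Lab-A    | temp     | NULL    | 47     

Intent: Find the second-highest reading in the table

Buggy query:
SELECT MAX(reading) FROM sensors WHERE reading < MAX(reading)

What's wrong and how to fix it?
Bug: MAX(reading) on the right of the comparison is an aggregate-in-WHERE error

Fix: Compute the overall MAX in a subquery, then take MAX of rows below it

Corrected query:
SELECT MAX(reading) FROM sensors WHERE reading < (SELECT MAX(reading) FROM sensors)

Result:
MAX(reading)
------------
66.9        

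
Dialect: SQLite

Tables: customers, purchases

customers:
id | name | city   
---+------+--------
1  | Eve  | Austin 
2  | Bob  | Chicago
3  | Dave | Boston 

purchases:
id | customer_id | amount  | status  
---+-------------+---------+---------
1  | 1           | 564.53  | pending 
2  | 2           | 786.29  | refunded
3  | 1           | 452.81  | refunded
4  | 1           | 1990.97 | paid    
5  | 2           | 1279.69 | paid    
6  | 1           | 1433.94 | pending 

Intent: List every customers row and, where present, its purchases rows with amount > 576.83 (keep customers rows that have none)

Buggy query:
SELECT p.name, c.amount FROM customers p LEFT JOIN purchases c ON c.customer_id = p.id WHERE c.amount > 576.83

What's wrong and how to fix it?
Bug: A WHERE condition on the right-hand table after LEFT JOIN drops unmatched parents

Fix: Put 'c.amount > 576.83' in the JOIN's ON clause instead of WHERE

Corrected query:
SELECT p.name, c.amount FROM customers p LEFT JOIN purchases c ON c.customer_id = p.id AND c.amount > 576.83

Result:
name | amount 
-----+--------
Eve  | 1433.94
Eve  | 1990.97
Bob  | 786.29 
Bob  | 1279.69
Dave | NULL   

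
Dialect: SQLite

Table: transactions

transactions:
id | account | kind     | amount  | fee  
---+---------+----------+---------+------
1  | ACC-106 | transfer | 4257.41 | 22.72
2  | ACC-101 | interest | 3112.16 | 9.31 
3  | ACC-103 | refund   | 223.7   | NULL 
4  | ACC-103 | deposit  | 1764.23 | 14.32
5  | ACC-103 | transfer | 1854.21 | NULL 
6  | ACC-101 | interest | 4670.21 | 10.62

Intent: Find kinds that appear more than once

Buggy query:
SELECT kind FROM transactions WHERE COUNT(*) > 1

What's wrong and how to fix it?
Bug: WHERE can't reference COUNT(*); aggregates are computed after WHERE

Fix: Group first, then use HAVING for the count condition

Corrected query:
SELECT kind FROM transactions GROUP BY kind HAVING COUNT(*) > 1

Result:
kind    
--------
interest
transfer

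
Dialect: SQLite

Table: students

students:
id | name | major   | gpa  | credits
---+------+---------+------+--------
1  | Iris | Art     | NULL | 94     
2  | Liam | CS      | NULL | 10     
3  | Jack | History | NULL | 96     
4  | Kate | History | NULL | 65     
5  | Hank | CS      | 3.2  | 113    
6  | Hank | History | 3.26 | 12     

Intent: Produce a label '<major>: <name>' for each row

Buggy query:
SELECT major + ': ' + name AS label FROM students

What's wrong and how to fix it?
Bug: '+' is numeric addition; on text columns SQLite converts them to 0 instead of concatenating

Fix: Use the || operator for string concatenation

Corrected query:
SELECT major || ': ' || name AS label FROM students

Result:
label        
-------------
Art: Iris    
CS: Liam     
History: Jack
History: Kate
CS: Hank     
History: Hank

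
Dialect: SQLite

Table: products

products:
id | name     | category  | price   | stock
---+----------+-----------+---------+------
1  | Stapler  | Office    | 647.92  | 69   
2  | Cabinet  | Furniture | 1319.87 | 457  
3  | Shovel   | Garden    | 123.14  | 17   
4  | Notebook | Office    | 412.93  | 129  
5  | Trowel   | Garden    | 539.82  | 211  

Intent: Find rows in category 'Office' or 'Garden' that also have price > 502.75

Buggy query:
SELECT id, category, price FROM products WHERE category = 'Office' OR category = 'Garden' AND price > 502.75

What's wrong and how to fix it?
Bug: Without parentheses, AND is evaluated before OR, so the price filter only applies to the 'Garden' branch

Fix: Add parentheses around the OR so the AND applies to both alternatives

Corrected query:
SELECT id, category, price FROM products WHERE (category = 'Office' OR category = 'Garden') AND price > 502.75

Result:
id | category | price 
---+----------+-------
1  | Office   | 647.92
5  | Garden   | 539.82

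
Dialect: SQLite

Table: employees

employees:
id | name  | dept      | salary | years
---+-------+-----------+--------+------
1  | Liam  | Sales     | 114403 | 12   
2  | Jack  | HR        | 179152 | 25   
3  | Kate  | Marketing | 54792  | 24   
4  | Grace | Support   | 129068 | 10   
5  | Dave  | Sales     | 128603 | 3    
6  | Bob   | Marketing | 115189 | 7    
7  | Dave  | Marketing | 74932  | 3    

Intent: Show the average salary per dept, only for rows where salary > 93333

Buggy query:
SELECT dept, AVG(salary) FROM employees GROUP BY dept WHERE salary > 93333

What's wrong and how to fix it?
Bug: Row-level WHERE must come before GROUP BY in the clause order

Fix: Place WHERE between FROM and GROUP BY

Corrected query:
SELECT dept, AVG(salary) FROM employees WHERE salary > 93333 GROUP BY dept

Result:
dept      | AVG(salary)
----------+------------
HR        | 179152     
Marketing | 115189     
Sales     | 121503     
Support   | 129068     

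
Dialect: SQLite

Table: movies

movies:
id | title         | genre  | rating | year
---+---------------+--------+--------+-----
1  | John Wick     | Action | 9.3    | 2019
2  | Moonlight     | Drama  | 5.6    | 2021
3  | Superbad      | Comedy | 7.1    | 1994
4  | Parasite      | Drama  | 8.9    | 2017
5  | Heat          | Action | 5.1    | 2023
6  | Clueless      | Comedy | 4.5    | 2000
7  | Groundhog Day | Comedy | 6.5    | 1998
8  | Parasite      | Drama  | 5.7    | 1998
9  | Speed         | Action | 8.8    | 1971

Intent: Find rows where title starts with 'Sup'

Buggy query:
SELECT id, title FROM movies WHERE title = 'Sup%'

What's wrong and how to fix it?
Bug: Wildcards only work with LIKE; '=' treats '%' as a literal character

Fix: Replace '=' with LIKE so 'Sup%' is treated as a pattern

Corrected query:
SELECT id, title FROM movies WHERE title LIKE 'Sup%'

Result:
id | title   
---+---------
3  | Superbad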